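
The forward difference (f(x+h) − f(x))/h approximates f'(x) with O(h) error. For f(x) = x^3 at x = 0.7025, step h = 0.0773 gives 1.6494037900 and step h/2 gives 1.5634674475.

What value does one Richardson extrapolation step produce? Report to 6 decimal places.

Method order is 1; weight 2^1 = 2.
2·1.5634674475 = 3.1269348950; 3.1269348950 − 1.6494037900 = 1.4775311050
Denominator 2 − 1 = 1.
(2·1.5634674475 − 1.6494037900)/(2 − 1) = 1.4775311050
Gap between inputs: 8.594e-02; correction applied: −0.0859363425.

1.477531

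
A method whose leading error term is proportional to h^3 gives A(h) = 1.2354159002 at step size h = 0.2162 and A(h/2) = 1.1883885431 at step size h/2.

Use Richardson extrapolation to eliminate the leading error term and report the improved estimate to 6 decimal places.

1.181670

With r = 3 the leading error scales as h^3, so the weight is 2^3 = 8.
Difference of the inputs: 1.1883885431 − 1.2354159002 = -0.0470273571
Divide by 2^3 − 1 = 7: (-0.0470273571)/7 = -0.0067181939
R = A(h/2) + (A(h/2) − A(h))/7 = 1.1883885431 − 0.0067181939 = 1.1816703492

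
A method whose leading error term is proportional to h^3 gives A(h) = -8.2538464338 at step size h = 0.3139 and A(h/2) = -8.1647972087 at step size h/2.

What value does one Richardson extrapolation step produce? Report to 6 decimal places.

-8.152076

Leading term ∝ h^3; use weight 8 = 2^3.
A(h/2) − A(h) = -8.1647972087 − (-8.2538464338) = 0.0890492251
Divide by 2^3 − 1 = 7: 0.0890492251/7 = 0.0127213179
R = -8.1647972087 + 0.0127213179 = -8.1520758908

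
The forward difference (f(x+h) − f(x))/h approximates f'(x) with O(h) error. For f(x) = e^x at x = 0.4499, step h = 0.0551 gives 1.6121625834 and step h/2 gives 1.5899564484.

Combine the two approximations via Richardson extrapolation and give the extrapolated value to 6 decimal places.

1.567750

Method order is 1; weight 2^1 = 2.
2^1*A(h/2) = 3.1799128968; minus A(h) gives 1.5677503134.
1.5677503134 ÷ 1 = 1.5677503134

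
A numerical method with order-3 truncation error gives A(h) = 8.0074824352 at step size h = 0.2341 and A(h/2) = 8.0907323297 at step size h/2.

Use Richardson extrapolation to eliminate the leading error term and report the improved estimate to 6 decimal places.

The method has order 3: 2^3 = 8.
Difference of the inputs: 8.0907323297 − 8.0074824352 = 0.0832498945
Correction (A(h/2) − A(h))/(8 − 1) = 0.0832498945/7 = 0.0118928421
R = A(h/2) + (A(h/2) − A(h))/7 = 8.0907323297 + 0.0118928421 = 8.1026251718
Shift from A(h/2): +0.0118928421.

8.102625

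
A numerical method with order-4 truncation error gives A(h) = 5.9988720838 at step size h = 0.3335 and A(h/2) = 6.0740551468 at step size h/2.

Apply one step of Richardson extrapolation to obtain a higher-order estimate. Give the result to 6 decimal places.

The method has order 4: 2^4 = 16.
16 × 6.0740551468 = 97.1848823488; subtract 5.9988720838 → 91.1860102650
R = 91.1860102650/15 = 6.0790673510

6.079067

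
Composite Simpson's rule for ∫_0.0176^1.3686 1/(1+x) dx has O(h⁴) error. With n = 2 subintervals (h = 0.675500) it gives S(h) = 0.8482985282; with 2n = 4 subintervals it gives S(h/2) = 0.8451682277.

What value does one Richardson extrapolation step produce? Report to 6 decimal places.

r = 4, so 2^r = 16.
A(h/2) − A(h) = 0.8451682277 − 0.8482985282 = -0.0031303005
Divide by 2^4 − 1 = 15: (-0.0031303005)/15 = -0.0002086867
R = 0.8451682277 − 0.0002086867 = 0.8449595410

0.844960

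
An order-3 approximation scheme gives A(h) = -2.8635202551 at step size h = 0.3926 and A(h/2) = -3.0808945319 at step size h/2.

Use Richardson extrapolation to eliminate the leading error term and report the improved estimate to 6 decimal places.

-3.111948

Method order is 3; weight 2^3 = 8.
A(h/2) − A(h) = -3.0808945319 − (-2.8635202551) = -0.2173742768
Correction (A(h/2) − A(h))/(8 − 1) = (-0.2173742768)/7 = -0.0310534681
R = A(h/2) + (A(h/2) − A(h))/7 = -3.0808945319 − 0.0310534681 = -3.1119480000
Shift from A(h/2): −0.0310534681.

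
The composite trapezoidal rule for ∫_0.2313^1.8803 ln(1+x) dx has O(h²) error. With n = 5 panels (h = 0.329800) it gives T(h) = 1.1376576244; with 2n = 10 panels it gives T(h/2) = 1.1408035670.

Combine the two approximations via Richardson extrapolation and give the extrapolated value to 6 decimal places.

1.141852

Leading term ∝ h^2; use weight 4 = 2^2.
4*1.1408035670 = 4.5632142680; subtract 1.1376576244 → 3.4255566436
Denominator 4 − 1 = 3.
Extrapolated: 3.4255566436 / 3 = 1.1418522145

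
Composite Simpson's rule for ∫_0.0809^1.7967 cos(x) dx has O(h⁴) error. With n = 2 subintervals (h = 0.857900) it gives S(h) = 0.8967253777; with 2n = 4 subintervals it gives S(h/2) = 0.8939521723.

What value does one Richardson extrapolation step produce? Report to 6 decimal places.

Order 4 gives 2^r = 16 and 2^r − 1 = 15.
Weighted: 14.3032347568 − 0.8967253777 = 13.4065093791
13.4065093791 ÷ 15 = 0.8937672919
Shift from A(h/2): −0.0001848804.

0.893767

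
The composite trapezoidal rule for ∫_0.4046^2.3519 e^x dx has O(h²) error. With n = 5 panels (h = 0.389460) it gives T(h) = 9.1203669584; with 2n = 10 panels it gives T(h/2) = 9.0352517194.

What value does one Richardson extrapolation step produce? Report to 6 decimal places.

9.006880

Method order is 2; weight 2^2 = 4.
Top: 4(9.0352517194) − (9.1203669584) = 27.0206399192
Denominator 4 − 1 = 3.
So the Richardson estimate is 9.0068799731.
Correction |R − A(h/2)| = 2.837e-02; gap |A(h/2) − A(h)| = 8.512e-02.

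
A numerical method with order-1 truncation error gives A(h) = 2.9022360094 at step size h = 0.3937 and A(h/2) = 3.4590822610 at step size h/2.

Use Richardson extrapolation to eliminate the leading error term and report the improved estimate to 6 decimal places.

4.015929

r = 1: numerator weight 2, denominator 1.
Difference of the inputs: 3.4590822610 − 2.9022360094 = 0.5568462516
Correction (A(h/2) − A(h))/(2 − 1) = 0.5568462516/1 = 0.5568462516
R = A(h/2) + (A(h/2) − A(h))/1 = 3.4590822610 + 0.5568462516 = 4.0159285126
Correction |R − A(h/2)| = 5.568e-01; gap |A(h/2) − A(h)| = 5.568e-01.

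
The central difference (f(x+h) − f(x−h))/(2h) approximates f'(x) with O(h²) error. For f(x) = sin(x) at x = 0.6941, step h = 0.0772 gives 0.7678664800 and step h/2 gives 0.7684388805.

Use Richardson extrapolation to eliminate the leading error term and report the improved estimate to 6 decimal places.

Order 2 gives 2^r = 4 and 2^r − 1 = 3.
4·0.7684388805 = 3.0737555220; subtract 0.7678664800 → 2.3058890420
2.3058890420 ÷ 3 = 0.7686296807

0.768630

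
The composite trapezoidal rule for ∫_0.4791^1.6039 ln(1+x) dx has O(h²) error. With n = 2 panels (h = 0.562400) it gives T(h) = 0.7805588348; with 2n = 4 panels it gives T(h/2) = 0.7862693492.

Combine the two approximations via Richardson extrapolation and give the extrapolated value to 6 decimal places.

0.788173

Method order is 2; weight 2^2 = 4.
4·0.7862693492 − 0.7805588348 = 2.3645185620
Extrapolated: 2.3645185620 / 3 = 0.7881728540
Shift from A(h/2): +0.0019035048.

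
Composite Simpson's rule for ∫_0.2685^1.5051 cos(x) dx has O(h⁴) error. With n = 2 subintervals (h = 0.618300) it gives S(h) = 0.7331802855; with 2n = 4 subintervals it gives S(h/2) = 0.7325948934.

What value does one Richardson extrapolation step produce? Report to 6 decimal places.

0.732556

Order 4 gives 2^r = 16 and 2^r − 1 = 15.
16 × 0.7325948934 = 11.7215182944; subtract 0.7331802855 → 10.9883380089
Extrapolated: 10.9883380089 / 15 = 0.7325558673
Correction |R − A(h/2)| = 3.903e-05; gap |A(h/2) − A(h)| = 5.854e-04.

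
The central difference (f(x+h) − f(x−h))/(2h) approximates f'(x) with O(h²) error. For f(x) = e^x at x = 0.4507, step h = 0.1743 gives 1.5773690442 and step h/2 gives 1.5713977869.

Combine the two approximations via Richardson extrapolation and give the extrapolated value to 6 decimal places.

Leading term ∝ h^2; use weight 4 = 2^2.
Top: 4(1.5713977869) − (1.5773690442) = 4.7082221034
Divide by 2^2 − 1 = 3.
4.7082221034 ÷ 3 = 1.5694073678
Correction |R − A(h/2)| = 1.990e-03; gap |A(h/2) − A(h)| = 5.971e-03.

1.569407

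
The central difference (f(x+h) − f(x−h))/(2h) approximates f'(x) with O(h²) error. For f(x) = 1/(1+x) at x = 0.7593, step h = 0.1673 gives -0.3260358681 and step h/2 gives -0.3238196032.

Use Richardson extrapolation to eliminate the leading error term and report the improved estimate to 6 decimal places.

-0.323081

With r = 2 the leading error scales as h^2, so the weight is 2^2 = 4.
Difference of the inputs: -0.3238196032 − (-0.3260358681) = 0.0022162649
Correction (A(h/2) − A(h))/(4 − 1) = 0.0022162649/3 = 0.0007387550
R = -0.3238196032 + 0.0007387550 = -0.3230808482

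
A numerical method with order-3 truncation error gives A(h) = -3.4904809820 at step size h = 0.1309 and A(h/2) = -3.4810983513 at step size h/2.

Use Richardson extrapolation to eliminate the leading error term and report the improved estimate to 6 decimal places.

Order 3 gives 2^r = 8 and 2^r − 1 = 7.
8×(-3.4810983513) − (-3.4904809820) = -24.3583058284
Denominator 8 − 1 = 7.
Result: -3.4797579755
Shift from A(h/2): +0.0013403758.

-3.479758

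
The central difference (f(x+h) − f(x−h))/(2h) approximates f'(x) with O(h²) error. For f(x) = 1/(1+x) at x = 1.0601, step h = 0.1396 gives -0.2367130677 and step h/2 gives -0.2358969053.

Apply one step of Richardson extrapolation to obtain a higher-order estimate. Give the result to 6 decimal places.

-0.235625

The method has order 2: 2^2 = 4.
2^2·A(h/2) = -0.9435876212; minus A(h) gives -0.7068745535.
Extrapolated: (-0.7068745535) / 3 = -0.2356248512
Shift from A(h/2): +0.0002720541.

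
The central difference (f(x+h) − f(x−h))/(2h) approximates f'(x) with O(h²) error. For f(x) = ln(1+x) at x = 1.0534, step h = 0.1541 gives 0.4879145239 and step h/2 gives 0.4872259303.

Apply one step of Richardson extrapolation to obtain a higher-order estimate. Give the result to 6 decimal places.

0.486996

r = 2, so 2^r = 4.
Top: 4(0.4872259303) − (0.4879145239) = 1.4609891973
(4 × 0.4872259303 − 0.4879145239)/(4 − 1) = 0.4869963991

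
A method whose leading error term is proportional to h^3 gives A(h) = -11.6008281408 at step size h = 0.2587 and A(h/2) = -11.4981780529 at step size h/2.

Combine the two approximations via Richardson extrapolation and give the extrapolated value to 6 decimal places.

r = 3: numerator weight 8, denominator 7.
Top: 8(-11.4981780529) − (-11.6008281408) = -80.3845962824
R = (-80.3845962824)/7 = -11.4835137546

-11.483514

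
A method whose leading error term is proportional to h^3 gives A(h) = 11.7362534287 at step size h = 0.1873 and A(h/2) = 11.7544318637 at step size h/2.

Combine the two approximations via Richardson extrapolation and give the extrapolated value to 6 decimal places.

Order 3 gives 2^r = 8 and 2^r − 1 = 7.
8×11.7544318637 − 11.7362534287 = 82.2992014809
Extrapolated: 82.2992014809 / 7 = 11.7570287830
Shift from A(h/2): +0.0025969193.

11.757029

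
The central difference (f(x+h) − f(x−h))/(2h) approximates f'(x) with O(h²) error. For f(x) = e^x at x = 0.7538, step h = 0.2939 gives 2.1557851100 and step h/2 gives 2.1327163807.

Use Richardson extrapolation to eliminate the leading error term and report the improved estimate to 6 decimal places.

r = 2: numerator weight 4, denominator 3.
Numerator 4·A(h/2) − A(h) = 4·2.1327163807 − 2.1557851100 = 6.3750804128
6.3750804128 ÷ 3 = 2.1250268043
Correction |R − A(h/2)| = 7.690e-03; gap |A(h/2) − A(h)| = 2.307e-02.

2.125027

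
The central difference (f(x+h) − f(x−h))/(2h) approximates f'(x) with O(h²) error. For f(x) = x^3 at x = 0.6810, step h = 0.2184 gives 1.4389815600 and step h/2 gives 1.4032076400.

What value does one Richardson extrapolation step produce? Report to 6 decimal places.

1.391283

With r = 2 the leading error scales as h^2, so the weight is 2^2 = 4.
Weighted: 5.6128305600 − 1.4389815600 = 4.1738490000
Denominator 4 − 1 = 3.
(4×1.4032076400 − 1.4389815600)/(4 − 1) = 1.3912830000
Gap between inputs: 3.577e-02; correction applied: −0.0119246400.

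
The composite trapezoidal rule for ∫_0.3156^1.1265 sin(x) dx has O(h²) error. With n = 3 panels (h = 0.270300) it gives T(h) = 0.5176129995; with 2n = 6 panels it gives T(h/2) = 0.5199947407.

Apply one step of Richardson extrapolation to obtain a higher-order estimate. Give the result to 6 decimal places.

Order 2 gives 2^r = 4 and 2^r − 1 = 3.
A(h/2) − A(h) = 0.5199947407 − 0.5176129995 = 0.0023817412
Correction (A(h/2) − A(h))/(4 − 1) = 0.0023817412/3 = 0.0007939137
R = 0.5199947407 + 0.0007939137 = 0.5207886544

0.520789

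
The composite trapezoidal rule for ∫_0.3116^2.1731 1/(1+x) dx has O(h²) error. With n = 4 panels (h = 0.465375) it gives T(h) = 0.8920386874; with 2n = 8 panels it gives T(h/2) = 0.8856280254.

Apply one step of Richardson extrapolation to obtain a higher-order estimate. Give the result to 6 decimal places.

0.883491

Order 2 gives 2^r = 4 and 2^r − 1 = 3.
4×0.8856280254 = 3.5425121016; subtract 0.8920386874 → 2.6504734142
Extrapolated: 2.6504734142 / 3 = 0.8834911381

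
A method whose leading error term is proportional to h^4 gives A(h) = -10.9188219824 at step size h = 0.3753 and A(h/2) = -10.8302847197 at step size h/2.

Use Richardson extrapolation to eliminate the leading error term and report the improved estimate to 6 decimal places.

-10.824382

The method has order 4: 2^4 = 16.
A(h/2) − A(h) = -10.8302847197 − (-10.9188219824) = 0.0885372627
Correction (A(h/2) − A(h))/(16 − 1) = 0.0885372627/15 = 0.0059024842
R = -10.8302847197 + 0.0059024842 = -10.8243822355
Shift from A(h/2): +0.0059024842.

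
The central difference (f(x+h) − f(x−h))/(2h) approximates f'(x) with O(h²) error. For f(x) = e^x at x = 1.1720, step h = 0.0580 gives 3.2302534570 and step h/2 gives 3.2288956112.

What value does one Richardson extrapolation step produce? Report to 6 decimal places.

Leading term ∝ h^2; use weight 4 = 2^2.
Difference of the inputs: 3.2288956112 − 3.2302534570 = -0.0013578458
Divide by 2^2 − 1 = 3: (-0.0013578458)/3 = -0.0004526153
R = A(h/2) + (A(h/2) − A(h))/3 = 3.2288956112 − 0.0004526153 = 3.2284429959

3.228443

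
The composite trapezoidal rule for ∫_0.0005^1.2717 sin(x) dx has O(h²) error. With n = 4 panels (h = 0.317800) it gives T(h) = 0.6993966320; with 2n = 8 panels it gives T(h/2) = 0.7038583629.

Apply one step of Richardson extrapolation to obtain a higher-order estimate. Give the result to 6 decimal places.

0.705346

Method order is 2; weight 2^2 = 4.
Difference of the inputs: 0.7038583629 − 0.6993966320 = 0.0044617309
Divide by 2^2 − 1 = 3: 0.0044617309/3 = 0.0014872436
R = A(h/2) + (A(h/2) − A(h))/3 = 0.7038583629 + 0.0014872436 = 0.7053456065
Gap between inputs: 4.462e-03; correction applied: +0.0014872436.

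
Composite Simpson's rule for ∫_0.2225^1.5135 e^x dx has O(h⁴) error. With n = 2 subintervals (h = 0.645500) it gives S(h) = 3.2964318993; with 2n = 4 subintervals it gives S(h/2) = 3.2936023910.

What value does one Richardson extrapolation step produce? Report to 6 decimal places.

3.293414

Order 4 gives 2^r = 16 and 2^r − 1 = 15.
2^4·A(h/2) = 52.6976382560; minus A(h) gives 49.4012063567.
Divide by 2^4 − 1 = 15.
Result: 3.2934137571
Correction |R − A(h/2)| = 1.886e-04; gap |A(h/2) − A(h)| = 2.830e-03.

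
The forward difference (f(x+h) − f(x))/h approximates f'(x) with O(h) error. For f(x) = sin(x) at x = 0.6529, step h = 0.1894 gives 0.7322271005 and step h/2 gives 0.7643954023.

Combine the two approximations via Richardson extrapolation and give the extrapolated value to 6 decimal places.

The method has order 1: 2^1 = 2.
Numerator 2 × A(h/2) − A(h) = 2 × 0.7643954023 − 0.7322271005 = 0.7965637041
(2 × 0.7643954023 − 0.7322271005)/(2 − 1) = 0.7965637041
Shift from A(h/2): +0.0321683018.

0.796564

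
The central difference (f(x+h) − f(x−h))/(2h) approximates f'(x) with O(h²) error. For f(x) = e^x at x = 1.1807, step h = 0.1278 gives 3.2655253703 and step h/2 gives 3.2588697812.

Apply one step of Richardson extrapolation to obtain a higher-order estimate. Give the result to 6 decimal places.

3.256651

Error is O(h^2); halving h shrinks it by 2^2 = 4.
4×3.2588697812 = 13.0354791248; subtract 3.2655253703 → 9.7699537545
Extrapolated: 9.7699537545 / 3 = 3.2566512515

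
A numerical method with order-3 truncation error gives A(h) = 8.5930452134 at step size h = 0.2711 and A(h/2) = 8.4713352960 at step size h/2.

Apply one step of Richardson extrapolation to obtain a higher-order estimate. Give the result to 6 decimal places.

8.453948

r = 3: numerator weight 8, denominator 7.
Weighted: 67.7706823680 − 8.5930452134 = 59.1776371546
Divide by 2^3 − 1 = 7.
Extrapolated: 59.1776371546 / 7 = 8.4539481649
Shift from A(h/2): −0.0173871311.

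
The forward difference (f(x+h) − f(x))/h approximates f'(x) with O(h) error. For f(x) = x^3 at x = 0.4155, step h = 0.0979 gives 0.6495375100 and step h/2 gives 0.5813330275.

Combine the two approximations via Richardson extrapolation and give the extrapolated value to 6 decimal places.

r = 1, so 2^r = 2.
Top: 2(0.5813330275) − (0.6495375100) = 0.5131285450
R = 0.5131285450/1 = 0.5131285450

0.513129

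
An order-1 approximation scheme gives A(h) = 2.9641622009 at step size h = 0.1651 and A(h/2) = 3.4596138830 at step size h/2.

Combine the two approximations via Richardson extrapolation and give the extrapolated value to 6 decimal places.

Error is O(h^1); halving h shrinks it by 2^1 = 2.
Difference of the inputs: 3.4596138830 − 2.9641622009 = 0.4954516821
Divide by 2^1 − 1 = 1: 0.4954516821/1 = 0.4954516821
R = A(h/2) + (A(h/2) − A(h))/1 = 3.4596138830 + 0.4954516821 = 3.9550655651

3.955066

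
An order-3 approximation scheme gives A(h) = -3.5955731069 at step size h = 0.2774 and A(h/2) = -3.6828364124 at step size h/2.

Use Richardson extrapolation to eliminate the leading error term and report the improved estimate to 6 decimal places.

-3.695303

r = 3, so 2^r = 8.
Numerator 8·A(h/2) − A(h) = 8·(-3.6828364124) − (-3.5955731069) = -25.8671181923
Divide by 2^3 − 1 = 7.
R = (-25.8671181923)/7 = -3.6953025989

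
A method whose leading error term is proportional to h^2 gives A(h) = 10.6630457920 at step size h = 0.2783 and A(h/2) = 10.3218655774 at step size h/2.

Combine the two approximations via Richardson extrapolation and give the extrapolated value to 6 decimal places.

Method order is 2; weight 2^2 = 4.
4*10.3218655774 = 41.2874623096; 41.2874623096 − 10.6630457920 = 30.6244165176
Denominator 4 − 1 = 3.
R = 30.6244165176/3 = 10.2081388392
Shift from A(h/2): −0.1137267382.

10.208139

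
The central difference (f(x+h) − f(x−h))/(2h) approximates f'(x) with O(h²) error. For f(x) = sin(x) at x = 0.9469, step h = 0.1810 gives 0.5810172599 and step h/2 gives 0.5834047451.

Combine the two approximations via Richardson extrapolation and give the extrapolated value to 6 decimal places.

The method has order 2: 2^2 = 4.
2^2 × A(h/2) = 2.3336189804; minus A(h) gives 1.7526017205.
Denominator 4 − 1 = 3.
1.7526017205 ÷ 3 = 0.5842005735

0.584201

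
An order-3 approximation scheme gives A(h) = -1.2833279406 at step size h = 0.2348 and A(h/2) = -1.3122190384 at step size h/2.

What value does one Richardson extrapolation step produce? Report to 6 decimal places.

The method has order 3: 2^3 = 8.
Weighted: (-10.4977523072) − (-1.2833279406) = -9.2144243666
Denominator 8 − 1 = 7.
R = (-9.2144243666)/7 = -1.3163463381

-1.316346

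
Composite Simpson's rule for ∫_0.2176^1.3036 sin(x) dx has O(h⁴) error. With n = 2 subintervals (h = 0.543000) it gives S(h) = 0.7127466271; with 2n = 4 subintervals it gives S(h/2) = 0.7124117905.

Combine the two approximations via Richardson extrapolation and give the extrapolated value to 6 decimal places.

Method order is 4; weight 2^4 = 16.
Top: 16(0.7124117905) − (0.7127466271) = 10.6858420209
Denominator 16 − 1 = 15.
So the Richardson estimate is 0.7123894681.

0.712389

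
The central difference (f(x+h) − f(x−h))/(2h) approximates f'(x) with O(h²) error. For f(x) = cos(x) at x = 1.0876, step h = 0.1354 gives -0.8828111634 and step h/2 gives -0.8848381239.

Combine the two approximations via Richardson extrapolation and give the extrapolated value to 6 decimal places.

Method order is 2; weight 2^2 = 4.
Weighted: (-3.5393524956) − (-0.8828111634) = -2.6565413322
(4*(-0.8848381239) − (-0.8828111634))/(4 − 1) = -0.8855137774
Correction |R − A(h/2)| = 6.757e-04; gap |A(h/2) − A(h)| = 2.027e-03.

-0.885514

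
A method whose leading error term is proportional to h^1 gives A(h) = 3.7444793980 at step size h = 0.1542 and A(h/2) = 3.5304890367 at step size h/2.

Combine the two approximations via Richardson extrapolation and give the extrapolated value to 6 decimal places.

3.316499

r = 1: numerator weight 2, denominator 1.
2*3.5304890367 = 7.0609780734; 7.0609780734 − 3.7444793980 = 3.3164986754
Divide by 2^1 − 1 = 1.
R = 3.3164986754/1 = 3.3164986754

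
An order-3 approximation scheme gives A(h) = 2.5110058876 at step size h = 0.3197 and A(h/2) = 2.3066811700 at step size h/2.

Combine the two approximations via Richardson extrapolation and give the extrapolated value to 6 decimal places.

Error is O(h^3); halving h shrinks it by 2^3 = 8.
Numerator 8·A(h/2) − A(h) = 8·2.3066811700 − 2.5110058876 = 15.9424434724
(8·2.3066811700 − 2.5110058876)/(8 − 1) = 2.2774919246

2.277492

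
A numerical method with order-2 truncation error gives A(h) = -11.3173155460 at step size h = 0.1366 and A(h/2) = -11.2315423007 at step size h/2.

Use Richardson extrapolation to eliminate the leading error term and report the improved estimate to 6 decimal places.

-11.202951

Error is O(h^2); halving h shrinks it by 2^2 = 4.
A(h/2) − A(h) = -11.2315423007 − (-11.3173155460) = 0.0857732453
Correction (A(h/2) − A(h))/(4 − 1) = 0.0857732453/3 = 0.0285910818
R = A(h/2) + (A(h/2) − A(h))/3 = -11.2315423007 + 0.0285910818 = -11.2029512189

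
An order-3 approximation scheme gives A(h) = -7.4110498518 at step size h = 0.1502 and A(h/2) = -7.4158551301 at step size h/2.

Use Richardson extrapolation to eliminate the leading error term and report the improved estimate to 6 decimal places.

-7.416542

Error is O(h^3); halving h shrinks it by 2^3 = 8.
8·(-7.4158551301) = -59.3268410408; (-59.3268410408) − (-7.4110498518) = -51.9157911890
Extrapolated: (-51.9157911890) / 7 = -7.4165415984
Shift from A(h/2): −0.0006864683.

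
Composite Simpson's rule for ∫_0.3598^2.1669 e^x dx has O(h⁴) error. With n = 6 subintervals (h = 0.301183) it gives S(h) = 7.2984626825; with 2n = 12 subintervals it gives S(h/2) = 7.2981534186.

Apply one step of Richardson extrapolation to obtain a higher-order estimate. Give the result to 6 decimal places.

7.298133

With r = 4 the leading error scales as h^4, so the weight is 2^4 = 16.
16×7.2981534186 = 116.7704546976; subtract 7.2984626825 → 109.4719920151
Divide by 2^4 − 1 = 15.
(16×7.2981534186 − 7.2984626825)/(16 − 1) = 7.2981328010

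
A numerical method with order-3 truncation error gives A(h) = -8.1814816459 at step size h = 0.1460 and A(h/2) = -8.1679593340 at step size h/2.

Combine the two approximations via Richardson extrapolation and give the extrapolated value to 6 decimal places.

-8.166028

Order 3 gives 2^r = 8 and 2^r − 1 = 7.
A(h/2) − A(h) = -8.1679593340 − (-8.1814816459) = 0.0135223119
Correction (A(h/2) − A(h))/(8 − 1) = 0.0135223119/7 = 0.0019317588
R = -8.1679593340 + 0.0019317588 = -8.1660275752
Gap between inputs: 1.352e-02; correction applied: +0.0019317588.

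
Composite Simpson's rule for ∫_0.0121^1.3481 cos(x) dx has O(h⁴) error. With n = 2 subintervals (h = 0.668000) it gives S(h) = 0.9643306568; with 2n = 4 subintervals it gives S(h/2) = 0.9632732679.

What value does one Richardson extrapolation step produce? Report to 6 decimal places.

0.963203

Order 4 gives 2^r = 16 and 2^r − 1 = 15.
16·0.9632732679 = 15.4123722864; 15.4123722864 − 0.9643306568 = 14.4480416296
R = 14.4480416296/15 = 0.9632027753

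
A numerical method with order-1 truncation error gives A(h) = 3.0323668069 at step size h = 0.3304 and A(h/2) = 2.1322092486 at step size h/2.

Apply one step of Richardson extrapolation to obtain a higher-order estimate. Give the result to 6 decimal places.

r = 1, so 2^r = 2.
2^1×A(h/2) = 4.2644184972; minus A(h) gives 1.2320516903.
(2×2.1322092486 − 3.0323668069)/(2 − 1) = 1.2320516903

1.232052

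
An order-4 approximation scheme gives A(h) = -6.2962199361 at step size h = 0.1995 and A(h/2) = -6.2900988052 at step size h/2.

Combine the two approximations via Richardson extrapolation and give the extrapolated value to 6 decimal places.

-6.289691

With r = 4 the leading error scales as h^4, so the weight is 2^4 = 16.
Numerator 16 × A(h/2) − A(h) = 16 × (-6.2900988052) − (-6.2962199361) = -94.3453609471
Divide by 2^4 − 1 = 15.
(-94.3453609471) ÷ 15 = -6.2896907298
Correction |R − A(h/2)| = 4.081e-04; gap |A(h/2) − A(h)| = 6.121e-03.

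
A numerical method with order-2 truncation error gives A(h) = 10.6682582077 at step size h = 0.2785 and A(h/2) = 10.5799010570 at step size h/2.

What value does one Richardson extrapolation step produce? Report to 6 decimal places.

10.550449

r = 2: numerator weight 4, denominator 3.
2^2×A(h/2) = 42.3196042280; minus A(h) gives 31.6513460203.
Divide by 2^2 − 1 = 3.
So the Richardson estimate is 10.5504486734.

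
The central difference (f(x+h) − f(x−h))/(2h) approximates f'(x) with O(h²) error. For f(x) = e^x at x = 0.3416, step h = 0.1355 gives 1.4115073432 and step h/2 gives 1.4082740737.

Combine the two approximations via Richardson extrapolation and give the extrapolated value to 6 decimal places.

Method order is 2; weight 2^2 = 4.
2^2 × A(h/2) = 5.6330962948; minus A(h) gives 4.2215889516.
Denominator 4 − 1 = 3.
Result: 1.4071963172

1.407196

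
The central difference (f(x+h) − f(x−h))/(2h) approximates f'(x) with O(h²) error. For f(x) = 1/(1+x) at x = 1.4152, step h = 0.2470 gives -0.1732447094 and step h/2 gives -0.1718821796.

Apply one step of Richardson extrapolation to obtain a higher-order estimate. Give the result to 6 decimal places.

r = 2: numerator weight 4, denominator 3.
4 × (-0.1718821796) − (-0.1732447094) = -0.5142840090
Divide by 2^2 − 1 = 3.
R = (-0.5142840090)/3 = -0.1714280030

-0.171428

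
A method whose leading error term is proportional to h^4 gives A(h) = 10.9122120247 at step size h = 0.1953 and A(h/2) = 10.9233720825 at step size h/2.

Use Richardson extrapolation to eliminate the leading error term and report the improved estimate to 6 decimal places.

10.924116

r = 4, so 2^r = 16.
16×10.9233720825 = 174.7739533200; 174.7739533200 − 10.9122120247 = 163.8617412953
Divide by 2^4 − 1 = 15.
163.8617412953 ÷ 15 = 10.9241160864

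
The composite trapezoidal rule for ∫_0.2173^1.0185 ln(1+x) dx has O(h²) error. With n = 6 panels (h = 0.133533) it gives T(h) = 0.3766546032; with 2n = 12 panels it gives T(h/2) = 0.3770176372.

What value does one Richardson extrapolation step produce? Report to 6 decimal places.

r = 2: numerator weight 4, denominator 3.
4*0.3770176372 = 1.5080705488; subtract 0.3766546032 → 1.1314159456
Extrapolated: 1.1314159456 / 3 = 0.3771386485

0.377139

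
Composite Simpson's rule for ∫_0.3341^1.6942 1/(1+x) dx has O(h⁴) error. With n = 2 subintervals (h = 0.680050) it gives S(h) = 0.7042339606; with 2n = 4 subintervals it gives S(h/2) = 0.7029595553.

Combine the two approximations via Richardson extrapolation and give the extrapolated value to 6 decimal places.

0.702875

Error is O(h^4); halving h shrinks it by 2^4 = 16.
2^4*A(h/2) = 11.2473528848; minus A(h) gives 10.5431189242.
Denominator 16 − 1 = 15.
10.5431189242 ÷ 15 = 0.7028745949
Gap between inputs: 1.274e-03; correction applied: −0.0000849604.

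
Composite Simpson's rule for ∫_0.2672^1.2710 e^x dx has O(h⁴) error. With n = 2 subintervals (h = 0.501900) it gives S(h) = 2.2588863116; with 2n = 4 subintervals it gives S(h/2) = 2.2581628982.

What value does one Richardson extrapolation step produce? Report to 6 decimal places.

2.258115

Leading term ∝ h^4; use weight 16 = 2^4.
Numerator 16·A(h/2) − A(h) = 16·2.2581628982 − 2.2588863116 = 33.8717200596
Extrapolated: 33.8717200596 / 15 = 2.2581146706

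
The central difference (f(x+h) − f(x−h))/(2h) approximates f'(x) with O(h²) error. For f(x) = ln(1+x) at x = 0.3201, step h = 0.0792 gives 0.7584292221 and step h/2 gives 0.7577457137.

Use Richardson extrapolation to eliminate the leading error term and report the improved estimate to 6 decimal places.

0.757518

With r = 2 the leading error scales as h^2, so the weight is 2^2 = 4.
Numerator 4×A(h/2) − A(h) = 4×0.7577457137 − 0.7584292221 = 2.2725536327
Divide by 2^2 − 1 = 3.
So the Richardson estimate is 0.7575178776.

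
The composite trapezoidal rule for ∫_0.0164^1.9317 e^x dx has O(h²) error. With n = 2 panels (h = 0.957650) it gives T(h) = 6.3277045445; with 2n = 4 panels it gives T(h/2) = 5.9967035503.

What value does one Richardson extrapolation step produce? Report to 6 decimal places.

5.886370

Leading term ∝ h^2; use weight 4 = 2^2.
4*5.9967035503 = 23.9868142012; 23.9868142012 − 6.3277045445 = 17.6591096567
17.6591096567 ÷ 3 = 5.8863698856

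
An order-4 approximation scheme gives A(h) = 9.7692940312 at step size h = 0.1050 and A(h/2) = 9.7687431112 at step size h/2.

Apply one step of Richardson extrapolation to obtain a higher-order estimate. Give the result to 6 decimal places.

9.768706

Error is O(h^4); halving h shrinks it by 2^4 = 16.
Top: 16(9.7687431112) − (9.7692940312) = 146.5305957480
Denominator 16 − 1 = 15.
Result: 9.7687063832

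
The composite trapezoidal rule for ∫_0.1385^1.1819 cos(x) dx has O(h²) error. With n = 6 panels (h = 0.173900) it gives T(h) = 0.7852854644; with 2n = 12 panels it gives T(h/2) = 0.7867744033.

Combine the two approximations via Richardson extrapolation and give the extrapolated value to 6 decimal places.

0.787271

Leading term ∝ h^2; use weight 4 = 2^2.
4 × 0.7867744033 = 3.1470976132; subtract 0.7852854644 → 2.3618121488
R = 2.3618121488/3 = 0.7872707163
Shift from A(h/2): +0.0004963130.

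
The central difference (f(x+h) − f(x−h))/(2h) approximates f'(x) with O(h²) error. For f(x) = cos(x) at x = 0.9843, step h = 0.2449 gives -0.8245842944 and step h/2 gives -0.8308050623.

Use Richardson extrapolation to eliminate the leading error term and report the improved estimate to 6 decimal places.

-0.832879

With r = 2 the leading error scales as h^2, so the weight is 2^2 = 4.
Numerator 4 × A(h/2) − A(h) = 4 × (-0.8308050623) − (-0.8245842944) = -2.4986359548
Divide by 2^2 − 1 = 3.
R = (-2.4986359548)/3 = -0.8328786516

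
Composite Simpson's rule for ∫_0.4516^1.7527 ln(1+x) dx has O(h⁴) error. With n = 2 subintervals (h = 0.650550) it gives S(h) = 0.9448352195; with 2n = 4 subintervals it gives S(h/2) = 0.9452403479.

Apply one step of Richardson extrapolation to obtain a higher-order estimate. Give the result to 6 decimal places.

r = 4: numerator weight 16, denominator 15.
16 × 0.9452403479 = 15.1238455664; subtract 0.9448352195 → 14.1790103469
Denominator 16 − 1 = 15.
Extrapolated: 14.1790103469 / 15 = 0.9452673565
Correction |R − A(h/2)| = 2.701e-05; gap |A(h/2) − A(h)| = 4.051e-04.

0.945267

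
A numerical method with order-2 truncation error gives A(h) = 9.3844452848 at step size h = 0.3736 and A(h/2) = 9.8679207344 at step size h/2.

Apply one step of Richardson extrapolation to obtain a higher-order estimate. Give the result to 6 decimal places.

Method order is 2; weight 2^2 = 4.
Numerator 4 × A(h/2) − A(h) = 4 × 9.8679207344 − 9.3844452848 = 30.0872376528
Denominator 4 − 1 = 3.
So the Richardson estimate is 10.0290792176.
Correction |R − A(h/2)| = 1.612e-01; gap |A(h/2) − A(h)| = 4.835e-01.

10.029079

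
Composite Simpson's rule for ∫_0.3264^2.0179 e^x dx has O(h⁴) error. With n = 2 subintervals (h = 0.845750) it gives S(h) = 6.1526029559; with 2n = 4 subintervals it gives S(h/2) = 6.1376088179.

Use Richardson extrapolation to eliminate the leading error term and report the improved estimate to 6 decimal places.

6.136609

Error is O(h^4); halving h shrinks it by 2^4 = 16.
16*6.1376088179 = 98.2017410864; subtract 6.1526029559 → 92.0491381305
Divide by 2^4 − 1 = 15.
R = 92.0491381305/15 = 6.1366092087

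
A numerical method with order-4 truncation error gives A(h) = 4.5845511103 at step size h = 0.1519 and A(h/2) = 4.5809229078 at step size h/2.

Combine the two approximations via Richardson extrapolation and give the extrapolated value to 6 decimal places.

r = 4: numerator weight 16, denominator 15.
2^4*A(h/2) = 73.2947665248; minus A(h) gives 68.7102154145.
68.7102154145 ÷ 15 = 4.5806810276
Shift from A(h/2): −0.0002418802.

4.580681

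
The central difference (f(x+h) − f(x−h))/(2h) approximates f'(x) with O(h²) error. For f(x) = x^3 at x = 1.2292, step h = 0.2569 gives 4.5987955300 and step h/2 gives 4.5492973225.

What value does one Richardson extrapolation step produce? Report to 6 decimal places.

Leading term ∝ h^2; use weight 4 = 2^2.
Top: 4(4.5492973225) − (4.5987955300) = 13.5983937600
R = 13.5983937600/3 = 4.5327979200
Correction |R − A(h/2)| = 1.650e-02; gap |A(h/2) − A(h)| = 4.950e-02.

4.532798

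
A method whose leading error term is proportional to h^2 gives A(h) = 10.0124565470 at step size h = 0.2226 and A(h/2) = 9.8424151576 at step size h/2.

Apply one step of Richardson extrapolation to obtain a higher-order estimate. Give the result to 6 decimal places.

The method has order 2: 2^2 = 4.
Top: 4(9.8424151576) − (10.0124565470) = 29.3572040834
R = 29.3572040834/3 = 9.7857346945

9.785735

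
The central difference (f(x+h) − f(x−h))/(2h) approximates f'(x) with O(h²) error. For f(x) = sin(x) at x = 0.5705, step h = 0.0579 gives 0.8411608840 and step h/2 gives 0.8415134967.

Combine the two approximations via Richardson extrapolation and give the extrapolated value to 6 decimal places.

0.841631

r = 2: numerator weight 4, denominator 3.
Difference of the inputs: 0.8415134967 − 0.8411608840 = 0.0003526127
Divide by 2^2 − 1 = 3: 0.0003526127/3 = 0.0001175376
R = 0.8415134967 + 0.0001175376 = 0.8416310343
Shift from A(h/2): +0.0001175376.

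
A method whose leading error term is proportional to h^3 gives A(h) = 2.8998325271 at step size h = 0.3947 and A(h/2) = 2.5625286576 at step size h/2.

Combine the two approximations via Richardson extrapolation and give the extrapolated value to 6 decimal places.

2.514342

The method has order 3: 2^3 = 8.
Weighted: 20.5002292608 − 2.8998325271 = 17.6003967337
17.6003967337 ÷ 7 = 2.5143423905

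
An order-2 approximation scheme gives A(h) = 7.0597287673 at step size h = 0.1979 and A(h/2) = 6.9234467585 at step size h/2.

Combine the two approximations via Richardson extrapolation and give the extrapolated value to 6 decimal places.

6.878019

The method has order 2: 2^2 = 4.
Top: 4(6.9234467585) − (7.0597287673) = 20.6340582667
Denominator 4 − 1 = 3.
R = 20.6340582667/3 = 6.8780194222
Shift from A(h/2): −0.0454273363.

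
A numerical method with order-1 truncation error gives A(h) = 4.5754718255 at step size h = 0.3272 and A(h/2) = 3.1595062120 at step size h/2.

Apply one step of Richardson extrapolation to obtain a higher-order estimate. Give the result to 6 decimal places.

1.743541

Method order is 1; weight 2^1 = 2.
A(h/2) − A(h) = 3.1595062120 − 4.5754718255 = -1.4159656135
Divide by 2^1 − 1 = 1: (-1.4159656135)/1 = -1.4159656135
R = 3.1595062120 − 1.4159656135 = 1.7435405985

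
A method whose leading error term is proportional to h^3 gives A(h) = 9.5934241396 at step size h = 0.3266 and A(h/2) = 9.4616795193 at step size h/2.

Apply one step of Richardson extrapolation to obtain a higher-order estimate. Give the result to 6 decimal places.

9.442859

r = 3, so 2^r = 8.
8·9.4616795193 = 75.6934361544; 75.6934361544 − 9.5934241396 = 66.1000120148
Divide by 2^3 − 1 = 7.
(8·9.4616795193 − 9.5934241396)/(8 − 1) = 9.4428588593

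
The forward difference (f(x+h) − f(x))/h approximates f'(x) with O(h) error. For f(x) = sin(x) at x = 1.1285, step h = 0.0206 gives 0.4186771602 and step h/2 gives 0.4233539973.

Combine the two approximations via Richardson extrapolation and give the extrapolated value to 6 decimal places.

0.428031

With r = 1 the leading error scales as h^1, so the weight is 2^1 = 2.
Weighted: 0.8467079946 − 0.4186771602 = 0.4280308344
Extrapolated: 0.4280308344 / 1 = 0.4280308344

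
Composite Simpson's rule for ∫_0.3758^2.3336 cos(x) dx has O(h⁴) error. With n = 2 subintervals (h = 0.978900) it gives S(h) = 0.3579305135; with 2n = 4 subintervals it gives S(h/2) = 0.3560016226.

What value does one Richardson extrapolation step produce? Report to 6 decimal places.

r = 4: numerator weight 16, denominator 15.
16 × 0.3560016226 − 0.3579305135 = 5.3380954481
Divide by 2^4 − 1 = 15.
So the Richardson estimate is 0.3558730299.

0.355873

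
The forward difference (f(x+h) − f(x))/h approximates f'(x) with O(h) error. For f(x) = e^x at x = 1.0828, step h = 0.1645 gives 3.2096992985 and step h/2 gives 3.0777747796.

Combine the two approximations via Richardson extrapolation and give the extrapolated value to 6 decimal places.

2.945850

Method order is 1; weight 2^1 = 2.
2×3.0777747796 = 6.1555495592; 6.1555495592 − 3.2096992985 = 2.9458502607
Divide by 2^1 − 1 = 1.
Extrapolated: 2.9458502607 / 1 = 2.9458502607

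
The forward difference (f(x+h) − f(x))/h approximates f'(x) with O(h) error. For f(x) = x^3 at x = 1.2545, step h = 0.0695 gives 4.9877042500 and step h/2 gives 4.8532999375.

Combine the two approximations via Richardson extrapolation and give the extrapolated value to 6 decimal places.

4.718896

Order 1 gives 2^r = 2 and 2^r − 1 = 1.
2×4.8532999375 = 9.7065998750; 9.7065998750 − 4.9877042500 = 4.7188956250
Extrapolated: 4.7188956250 / 1 = 4.7188956250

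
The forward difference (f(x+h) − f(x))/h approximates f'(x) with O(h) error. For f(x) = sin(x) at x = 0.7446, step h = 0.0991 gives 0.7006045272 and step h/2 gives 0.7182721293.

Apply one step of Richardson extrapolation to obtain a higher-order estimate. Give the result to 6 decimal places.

Order 1 gives 2^r = 2 and 2^r − 1 = 1.
2×0.7182721293 = 1.4365442586; subtract 0.7006045272 → 0.7359397314
(2×0.7182721293 − 0.7006045272)/(2 − 1) = 0.7359397314

0.735940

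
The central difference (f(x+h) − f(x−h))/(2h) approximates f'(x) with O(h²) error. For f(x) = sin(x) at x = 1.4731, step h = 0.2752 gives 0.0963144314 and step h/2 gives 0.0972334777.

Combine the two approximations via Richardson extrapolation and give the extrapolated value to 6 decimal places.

0.097540

Error is O(h^2); halving h shrinks it by 2^2 = 4.
4*0.0972334777 − 0.0963144314 = 0.2926194794
0.2926194794 ÷ 3 = 0.0975398265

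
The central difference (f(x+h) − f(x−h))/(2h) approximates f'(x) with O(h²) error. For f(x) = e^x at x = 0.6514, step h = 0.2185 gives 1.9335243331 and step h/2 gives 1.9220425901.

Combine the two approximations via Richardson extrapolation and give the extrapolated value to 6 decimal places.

r = 2: numerator weight 4, denominator 3.
Weighted: 7.6881703604 − 1.9335243331 = 5.7546460273
Denominator 4 − 1 = 3.
So the Richardson estimate is 1.9182153424.

1.918215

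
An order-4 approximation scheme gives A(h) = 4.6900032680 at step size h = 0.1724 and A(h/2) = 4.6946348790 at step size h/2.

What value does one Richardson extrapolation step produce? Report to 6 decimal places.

4.694944

With r = 4 the leading error scales as h^4, so the weight is 2^4 = 16.
16·4.6946348790 = 75.1141580640; 75.1141580640 − 4.6900032680 = 70.4241547960
R = 70.4241547960/15 = 4.6949436531
Shift from A(h/2): +0.0003087741.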